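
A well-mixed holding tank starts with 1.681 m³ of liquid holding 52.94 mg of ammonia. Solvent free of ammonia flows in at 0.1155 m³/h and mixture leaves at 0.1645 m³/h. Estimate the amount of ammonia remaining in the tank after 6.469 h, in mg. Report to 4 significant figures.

Total volume: dV/dt = Q_in − Q_out = -0.0490000 m³/h, so V(t) = 1.681 − 0.0490000 t and V(6.469) = 1.36402 m³.
Species balance (pure solvent in): dm/dt = −Q_out · m/V(t).
Separate: dm/m = −Q_out dt/V(t) ⇒ ln(m/m₀) = −(Q_out/(Q_in−Q_out)) ln(V/V₀).
m = m₀ (V₀/V)^(Q_out/(Q_in−Q_out)) = 52.94 × (1.681/1.36402)^(-3.35714) = 26.2502 mg.

26.25 mg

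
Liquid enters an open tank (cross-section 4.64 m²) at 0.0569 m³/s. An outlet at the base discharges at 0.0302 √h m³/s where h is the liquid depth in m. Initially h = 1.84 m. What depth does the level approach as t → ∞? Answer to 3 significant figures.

3.55 m

Level balance: A dh/dt = 0.0569 − 0.0302 √h. Setting dh/dt = 0:
Q_in = 0.0302 √h_ss ⇒ √h_ss = 0.0569/0.0302 = 1.8841.
h_ss = 1.8841² = 3.5499 m. (Since h₀ = 1.84 m < h_ss, the level will rise toward this value.)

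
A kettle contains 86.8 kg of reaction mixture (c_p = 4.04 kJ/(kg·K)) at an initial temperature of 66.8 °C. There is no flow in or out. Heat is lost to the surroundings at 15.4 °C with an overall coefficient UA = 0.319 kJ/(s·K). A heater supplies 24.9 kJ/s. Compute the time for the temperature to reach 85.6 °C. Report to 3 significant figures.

Lumped-capacitance energy balance: M c_p dT/dt = UA(T_amb − T) + Q̇.
τ = M c_p/UA = 1099.3 s; T_ss = T_amb + Q̇/UA = 15.4 + 24.9/0.319 = 93.456 °C.
T(t) = T_ss + (T₀ − T_ss)e^(−t/τ); set T = 85.6:
t = −τ ln[(T − T_ss)/(T₀ − T_ss)] = −1099.3 · ln(0.29473) = 1343.0 s.

1340 s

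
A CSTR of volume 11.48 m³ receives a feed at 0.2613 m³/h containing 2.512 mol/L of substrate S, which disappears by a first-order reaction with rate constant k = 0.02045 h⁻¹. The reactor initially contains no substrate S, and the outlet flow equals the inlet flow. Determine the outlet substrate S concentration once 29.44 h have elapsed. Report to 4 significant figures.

Accumulation = in − out − consumed: V dC/dt = Q C_in − Q C − k V C.
This is linear with rate a = Q/V + k = 0.0432113 h⁻¹.
C_ss = Q C_in/(Q + kV) = 1.32318 mol/L; C(t) = C_ss + (C₀ − C_ss) e^(−a t).
C(29.44) = 1.32318 + (-1.32318)·e^(−0.0432113·29.44) = 1.32318 + (-1.32318)·0.280231 = 0.952386 mol/L.

0.9524 mol/L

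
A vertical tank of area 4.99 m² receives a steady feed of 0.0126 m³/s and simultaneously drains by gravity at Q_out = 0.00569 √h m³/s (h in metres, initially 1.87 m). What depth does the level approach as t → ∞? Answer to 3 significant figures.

4.90 m

Volume balance on the tank: A dh/dt = Q_in − 0.00569 √h. At steady state dh/dt = 0:
Q_in = 0.00569 √h_ss ⇒ √h_ss = 0.0126/0.00569 = 2.2144.
h_ss = 2.2144² = 4.9036 m. (Since h₀ = 1.87 m < h_ss, the level will rise toward this value.)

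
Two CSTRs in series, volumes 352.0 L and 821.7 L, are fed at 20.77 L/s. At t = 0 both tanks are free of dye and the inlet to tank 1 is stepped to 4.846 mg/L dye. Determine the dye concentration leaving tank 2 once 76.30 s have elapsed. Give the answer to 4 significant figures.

Time constants: τᵢ = Vᵢ/Q for each well-mixed tank.
τ₁ = 352.0/20.77 = 16.9475 s; τ₂ = 821.7/20.77 = 39.5619 s.
Solving the cascade with C₁(0)=C₂(0)=0 gives C₂(t) = C_in[1 − (τ₁ e^(−t/τ₁) − τ₂ e^(−t/τ₂))/(τ₁ − τ₂)].
At t = 76.30: e^(−t/τ₁) = 0.0110853, e^(−t/τ₂) = 0.145348.
C₂ = 4.846·[1 − (16.9475·0.0110853 − 39.5619·0.145348)/(-22.6143)] = 4.846·0.754034 = 3.65405 mg/L.

3.654 mg/L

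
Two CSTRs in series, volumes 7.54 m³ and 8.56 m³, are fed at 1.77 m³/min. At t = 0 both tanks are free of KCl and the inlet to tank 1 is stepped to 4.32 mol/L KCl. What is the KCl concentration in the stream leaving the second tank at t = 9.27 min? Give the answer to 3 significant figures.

2.61 mol/L

Each tank obeys Vᵢ dCᵢ/dt = Q(Cᵢ₋₁ − Cᵢ), so τᵢ = Vᵢ/Q.
τ₁ = 7.54/1.77 = 4.2599 min; τ₂ = 8.56/1.77 = 4.8362 min.
Tank 1: C₁ = C_in(1 − e^(−t/τ₁)). Tank 2 (τ₁ ≠ τ₂): C₂ = C_in[1 − (τ₁ e^(−t/τ₁) − τ₂ e^(−t/τ₂))/(τ₁ − τ₂)].
At t = 9.27: e^(−t/τ₁) = 0.11348, e^(−t/τ₂) = 0.14708.
C₂ = 4.32·[1 − (4.2599·0.11348 − 4.8362·0.14708)/(-0.57627)] = 4.32·0.60460 = 2.6119 mol/L.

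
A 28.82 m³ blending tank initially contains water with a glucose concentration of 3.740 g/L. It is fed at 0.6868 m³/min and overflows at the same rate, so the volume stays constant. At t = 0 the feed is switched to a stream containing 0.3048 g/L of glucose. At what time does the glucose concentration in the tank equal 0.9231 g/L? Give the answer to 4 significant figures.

Species balance on the tank: V dC/dt = Q(C_in − C), so τ = V/Q = 41.9627 min.
C(t) = C_in + (C₀ − C_in) e^(−t/τ). Set C = 0.9231 and solve for t:
e^(−t/τ) = (C − C_in)/(C₀ − C_in) = (0.9231 − 0.3048)/(3.740 − 0.3048) = 0.179990
t = −τ ln(…) = 41.9627 × 1.71486 = 71.9601 min.

71.96 min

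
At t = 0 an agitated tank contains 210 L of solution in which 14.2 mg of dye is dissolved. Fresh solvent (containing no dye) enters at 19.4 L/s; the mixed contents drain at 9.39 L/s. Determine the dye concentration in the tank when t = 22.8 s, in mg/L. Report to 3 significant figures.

0.0163 mg/L

Total volume: dV/dt = Q_in − Q_out = 10.010 L/s, so V(t) = 210 + 10.010 t and V(22.8) = 438.23 L.
Species balance (pure solvent in): dm/dt = −Q_out · m/V(t).
dm/m = −Q_out dt/(V₀ + 10.010 t); integrating gives ln(m/m₀) = −(Q_out/(Q_in−Q_out)) ln(V/V₀).
m = m₀ (V₀/V)^(Q_out/(Q_in−Q_out)) = 14.2 × (210/438.23)^(0.93806) = 7.1219 mg.
C = m/V = 7.1219/438.23 = 0.016252 mg/L.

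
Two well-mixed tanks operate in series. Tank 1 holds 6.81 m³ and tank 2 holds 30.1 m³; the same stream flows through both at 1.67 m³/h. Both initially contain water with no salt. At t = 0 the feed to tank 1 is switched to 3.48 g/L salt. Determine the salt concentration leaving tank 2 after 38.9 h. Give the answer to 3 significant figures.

2.96 g/L

Time constants: τᵢ = Vᵢ/Q for each well-mixed tank.
τ₁ = 6.81/1.67 = 4.0778 h; τ₂ = 30.1/1.67 = 18.024 h.
Tank 1: C₁ = C_in(1 − e^(−t/τ₁)). Tank 2 (τ₁ ≠ τ₂): C₂ = C_in[1 − (τ₁ e^(−t/τ₁) − τ₂ e^(−t/τ₂))/(τ₁ − τ₂)].
At t = 38.9: e^(−t/τ₁) = 7.1963e-05, e^(−t/τ₂) = 0.11553.
C₂ = 3.48·[1 − (4.0778·7.1963e-05 − 18.024·0.11553)/(-13.946)] = 3.48·0.85071 = 2.9605 g/L.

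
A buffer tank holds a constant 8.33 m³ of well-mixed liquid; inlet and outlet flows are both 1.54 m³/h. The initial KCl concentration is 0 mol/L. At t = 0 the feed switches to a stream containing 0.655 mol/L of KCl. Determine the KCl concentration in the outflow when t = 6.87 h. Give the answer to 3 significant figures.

0.471 mol/L

Accumulation = in − out for the solute gives V dC/dt = Q(C_in − C).
Rewrite as dC/dt + C/τ = C_in/τ, τ = V/Q = 5.4091 h.
Integrating: C(t) = C_in + (C₀ − C_in) e^(−t/τ).
C(6.87) = 0.655 + (0 − 0.655)·e^(−6.87/5.4091) = 0.655 + (-0.65500)·0.28081 = 0.47107 mol/L.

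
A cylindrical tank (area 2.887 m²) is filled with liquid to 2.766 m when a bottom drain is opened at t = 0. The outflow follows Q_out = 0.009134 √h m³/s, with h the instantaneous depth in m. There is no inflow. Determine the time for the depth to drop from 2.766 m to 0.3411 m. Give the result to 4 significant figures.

682.1 s

Volume balance on the tank: A dh/dt = −0.009134 √h.
This is separable: 2 d(√h)/dt = −0.009134/A, so √h = √h₀ − (0.009134/(2A)) t.
t = 2A(√h₀ − √h)/0.009134 = 2·2.887·(√2.766 − √0.3411)/0.009134
  = 5.77400 × (1.66313 − 0.584038) / 0.009134 = 682.141 s.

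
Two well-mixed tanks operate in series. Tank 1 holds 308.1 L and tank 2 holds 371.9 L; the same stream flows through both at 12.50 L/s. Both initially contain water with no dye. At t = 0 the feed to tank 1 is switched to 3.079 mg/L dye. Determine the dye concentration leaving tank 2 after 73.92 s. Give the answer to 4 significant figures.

Time constants: τᵢ = Vᵢ/Q for each well-mixed tank.
τ₁ = 308.1/12.50 = 24.6480 s; τ₂ = 371.9/12.50 = 29.7520 s.
Solving the cascade with C₁(0)=C₂(0)=0 gives C₂(t) = C_in[1 − (τ₁ e^(−t/τ₁) − τ₂ e^(−t/τ₂))/(τ₁ − τ₂)].
At t = 73.92: e^(−t/τ₁) = 0.0498356, e^(−t/τ₂) = 0.0833640.
C₂ = 3.079·[1 − (24.6480·0.0498356 − 29.7520·0.0833640)/(-5.10400)] = 3.079·0.754722 = 2.32379 mg/L.

2.324 mg/L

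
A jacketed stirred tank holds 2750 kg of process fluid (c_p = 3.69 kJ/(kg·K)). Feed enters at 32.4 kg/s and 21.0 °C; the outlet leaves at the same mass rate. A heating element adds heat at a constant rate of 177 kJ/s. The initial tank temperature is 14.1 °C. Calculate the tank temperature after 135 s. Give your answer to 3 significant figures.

20.8 °C

Heat balance on the well-mixed liquid: M c_p dT/dt = ṁ c_p (T_in − T) + 177.
τ = M/ṁ = 84.877 s; T_ss = T_in + Q̇/(ṁ c_p) = 21.0 + 177/(32.4·3.69) = 22.480 °C.
T approaches T_ss exponentially: T(t) = T_ss + (T₀ − T_ss) e^(−t/τ).
T(135) = 22.480 + (-8.3805)·e^(−135/84.877) = 22.480 + (-8.3805)·0.20381 = 20.772 °C.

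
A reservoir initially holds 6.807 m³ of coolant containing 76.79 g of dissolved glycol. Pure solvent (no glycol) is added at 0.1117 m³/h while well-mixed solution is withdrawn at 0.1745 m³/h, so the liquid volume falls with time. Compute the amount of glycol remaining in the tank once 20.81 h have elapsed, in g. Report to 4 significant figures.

Total volume: dV/dt = Q_in − Q_out = -0.0628000 m³/h, so V(t) = 6.807 − 0.0628000 t and V(20.81) = 5.50013 m³.
No glycol enters, so dm/dt = −Q_out · (m/V).
dm/m = −Q_out dt/(V₀ − 0.0628000 t); integrating gives ln(m/m₀) = −(Q_out/(Q_in−Q_out)) ln(V/V₀).
m = m₀ (V₀/V)^(Q_out/(Q_in−Q_out)) = 76.79 × (6.807/5.50013)^(-2.77866) = 42.4667 g.

42.47 g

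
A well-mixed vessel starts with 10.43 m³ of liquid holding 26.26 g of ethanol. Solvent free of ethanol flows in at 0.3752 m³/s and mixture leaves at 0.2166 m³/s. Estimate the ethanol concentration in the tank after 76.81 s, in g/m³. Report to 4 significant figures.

0.4036 g/m³

Total volume: dV/dt = Q_in − Q_out = 0.158600 m³/s, so V(t) = 10.43 + 0.158600 t and V(76.81) = 22.6121 m³.
No ethanol enters, so dm/dt = −Q_out · (m/V).
dm/m = −Q_out dt/(V₀ + 0.158600 t); integrating gives ln(m/m₀) = −(Q_out/(Q_in−Q_out)) ln(V/V₀).
m = m₀ (V₀/V)^(Q_out/(Q_in−Q_out)) = 26.26 × (10.43/22.6121)^(1.36570) = 9.12732 g.
C = m/V = 9.12732/22.6121 = 0.403648 g/m³.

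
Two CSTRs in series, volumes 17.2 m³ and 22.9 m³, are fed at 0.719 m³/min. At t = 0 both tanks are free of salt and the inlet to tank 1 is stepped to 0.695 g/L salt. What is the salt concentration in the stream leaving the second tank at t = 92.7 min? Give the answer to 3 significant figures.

Species balance on tank i: dCᵢ/dt = (Cᵢ₋₁ − Cᵢ)/τᵢ with τᵢ = Vᵢ/Q.
τ₁ = 17.2/0.719 = 23.922 min; τ₂ = 22.9/0.719 = 31.850 min.
Tank 1: C₁ = C_in(1 − e^(−t/τ₁)). Tank 2 (τ₁ ≠ τ₂): C₂ = C_in[1 − (τ₁ e^(−t/τ₁) − τ₂ e^(−t/τ₂))/(τ₁ − τ₂)].
At t = 92.7: e^(−t/τ₁) = 0.020753, e^(−t/τ₂) = 0.054446.
C₂ = 0.695·[1 − (23.922·0.020753 − 31.850·0.054446)/(-7.9277)] = 0.695·0.84388 = 0.58650 g/L.

0.586 g/L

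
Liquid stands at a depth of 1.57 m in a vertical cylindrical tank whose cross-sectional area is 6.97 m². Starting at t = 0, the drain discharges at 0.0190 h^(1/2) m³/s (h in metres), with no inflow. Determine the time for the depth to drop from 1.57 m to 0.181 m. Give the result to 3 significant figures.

A dh/dt = −Q_out = −0.0190 √h.
∫ h^(−1/2) dh = −(0.0190/A) ∫ dt, giving 2√h = 2√h₀ − (0.0190/A) t.
t = 2A(√h₀ − √h)/0.0190 = 2·6.97·(√1.57 − √0.181)/0.0190
  = 13.940 × (1.2530 − 0.42544) / 0.0190 = 607.16 s.

607 s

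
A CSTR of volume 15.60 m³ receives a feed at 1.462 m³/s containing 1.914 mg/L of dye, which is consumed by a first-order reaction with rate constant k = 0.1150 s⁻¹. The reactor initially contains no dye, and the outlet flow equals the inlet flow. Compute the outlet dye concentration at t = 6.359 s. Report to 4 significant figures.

0.6315 mg/L

Species balance: V dC/dt = Q C_in − Q C − k V C.
dC/dt = (Q/V) C_in − (Q/V + k) C; effective rate a = Q/V + k = 0.0937179 + 0.1150 = 0.208718 s⁻¹.
C_ss = Q C_in/(Q + kV) = 0.859419 mg/L; C(t) = C_ss + (C₀ − C_ss) e^(−a t).
C(6.359) = 0.859419 + (-0.859419)·e^(−0.208718·6.359) = 0.859419 + (-0.859419)·0.265209 = 0.631493 mg/L.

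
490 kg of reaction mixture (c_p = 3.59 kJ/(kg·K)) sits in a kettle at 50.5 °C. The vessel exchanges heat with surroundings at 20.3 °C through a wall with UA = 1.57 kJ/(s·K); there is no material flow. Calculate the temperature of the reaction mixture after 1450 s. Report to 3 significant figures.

Lumped-capacitance energy balance: M c_p dT/dt = UA(T_amb − T).
dT/dt = (T_ss − T)/τ with T_ss = T_amb = 20.300 °C, τ = M c_p/UA = 490·3.59/1.57 = 1120.4 s.
Solution: T(t) = T_ss + (T₀ − T_ss) e^(−t/τ).
T(1450) = 20.300 + (30.200)·0.27414 = 28.579 °C.

28.6 °C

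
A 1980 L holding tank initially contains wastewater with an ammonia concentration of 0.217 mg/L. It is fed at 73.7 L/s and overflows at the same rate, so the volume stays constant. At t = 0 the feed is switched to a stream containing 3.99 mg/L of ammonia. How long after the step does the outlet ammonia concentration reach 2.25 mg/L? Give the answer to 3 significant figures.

20.8 s

Accumulation = in − out for the solute gives V dC/dt = Q(C_in − C), so τ = V/Q = 26.866 s.
C(t) = C_in + (C₀ − C_in) e^(−t/τ). Set C = 2.25 and solve for t:
e^(−t/τ) = (C − C_in)/(C₀ − C_in) = (2.25 − 3.99)/(0.217 − 3.99) = 0.46117
t = −τ ln(…) = 26.866 × 0.77399 = 20.794 s.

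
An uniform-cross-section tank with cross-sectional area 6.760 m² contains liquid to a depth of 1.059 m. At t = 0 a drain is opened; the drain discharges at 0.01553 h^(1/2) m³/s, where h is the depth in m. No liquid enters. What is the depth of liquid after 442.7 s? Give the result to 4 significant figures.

Unsteady balance on liquid volume: A dh/dt = −0.01553 √h.
Separate and integrate: 2(√h − √h₀) = −(0.01553/A) t.
√h = √1.059 − 0.01553·442.7/(2·6.760) = 1.02908 − 0.508516 = 0.520562.
h = 0.520562² = 0.270984 m.

0.2710 m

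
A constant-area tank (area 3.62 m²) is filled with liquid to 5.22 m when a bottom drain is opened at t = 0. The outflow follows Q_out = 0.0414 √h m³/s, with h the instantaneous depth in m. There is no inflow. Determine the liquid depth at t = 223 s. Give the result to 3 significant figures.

Accumulation of liquid (constant cross-section A): A dh/dt = −0.0414 √h.
This is separable: 2 d(√h)/dt = −0.0414/A, so √h = √h₀ − (0.0414/(2A)) t.
√h = √5.22 − 0.0414·223/(2·3.62) = 2.2847 − 1.2752 = 1.0096.
h = 1.0096² = 1.0192 m.

1.02 m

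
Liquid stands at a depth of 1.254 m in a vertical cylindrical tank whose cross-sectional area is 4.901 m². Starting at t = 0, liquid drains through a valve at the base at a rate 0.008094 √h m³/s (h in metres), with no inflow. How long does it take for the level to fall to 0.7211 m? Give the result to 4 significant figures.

327.8 s

A dh/dt = −Q_out = −0.008094 √h.
Separate and integrate: 2(√h − √h₀) = −(0.008094/A) t.
t = 2A(√h₀ − √h)/0.008094 = 2·4.901·(√1.254 − √0.7211)/0.008094
  = 9.80200 × (1.11982 − 0.849176) / 0.008094 = 327.757 s.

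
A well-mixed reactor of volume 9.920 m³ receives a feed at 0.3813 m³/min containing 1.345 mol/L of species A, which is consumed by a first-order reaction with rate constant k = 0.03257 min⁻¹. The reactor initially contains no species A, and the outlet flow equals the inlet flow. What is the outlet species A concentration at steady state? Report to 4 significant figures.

V dC/dt = Q(C_in − C) − k V C.
At steady state: 0 = Q C_in − (Q + kV) C_ss, so C_ss = Q C_in/(Q + kV).
C_ss = 0.3813·1.345/(0.3813 + 0.03257·9.920) = 0.512848/0.704394 = 0.728070 mol/L.

0.7281 mol/L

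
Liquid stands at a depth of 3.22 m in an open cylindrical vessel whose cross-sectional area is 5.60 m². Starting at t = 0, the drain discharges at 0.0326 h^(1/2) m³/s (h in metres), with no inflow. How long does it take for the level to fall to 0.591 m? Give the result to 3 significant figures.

A dh/dt = −Q_out = −0.0326 √h.
This is separable: 2 d(√h)/dt = −0.0326/A, so √h = √h₀ − (0.0326/(2A)) t.
t = 2A(√h₀ − √h)/0.0326 = 2·5.60·(√3.22 − √0.591)/0.0326
  = 11.200 × (1.7944 − 0.76877) / 0.0326 = 352.38 s.

352 s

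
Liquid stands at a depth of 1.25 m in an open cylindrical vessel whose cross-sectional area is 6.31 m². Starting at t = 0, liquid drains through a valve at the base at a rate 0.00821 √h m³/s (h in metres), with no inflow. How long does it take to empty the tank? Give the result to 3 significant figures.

1720 s

A dh/dt = −Q_out = −0.00821 √h.
Separate and integrate: 2(√h − √h₀) = −(0.00821/A) t.
Set h = 0: 2√h₀ = (0.00821/A) t_empty ⇒ t_empty = 2A√h₀/0.00821.
t_empty = 2·6.31·√1.25/0.00821 = 12.620·1.1180/0.00821 = 1718.6 s.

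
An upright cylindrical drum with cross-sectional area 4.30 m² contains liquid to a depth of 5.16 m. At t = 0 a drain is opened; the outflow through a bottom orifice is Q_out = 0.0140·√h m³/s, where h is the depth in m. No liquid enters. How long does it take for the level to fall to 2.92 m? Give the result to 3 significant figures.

A dh/dt = −Q_out = −0.0140 √h.
Separate and integrate: 2(√h − √h₀) = −(0.0140/A) t.
t = 2A(√h₀ − √h)/0.0140 = 2·4.30·(√5.16 − √2.92)/0.0140
  = 8.6000 × (2.2716 − 1.7088) / 0.0140 = 345.70 s.

346 s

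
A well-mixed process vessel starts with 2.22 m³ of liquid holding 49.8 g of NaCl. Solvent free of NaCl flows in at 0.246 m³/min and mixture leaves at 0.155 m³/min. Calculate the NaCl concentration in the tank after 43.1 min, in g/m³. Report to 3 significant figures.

1.43 g/m³

Total volume: dV/dt = Q_in − Q_out = 0.091000 m³/min, so V(t) = 2.22 + 0.091000 t and V(43.1) = 6.1421 m³.
No NaCl enters, so dm/dt = −Q_out · (m/V).
dm/m = −Q_out dt/(V₀ + 0.091000 t); integrating gives ln(m/m₀) = −(Q_out/(Q_in−Q_out)) ln(V/V₀).
m = m₀ (V₀/V)^(Q_out/(Q_in−Q_out)) = 49.8 × (2.22/6.1421)^(1.7033) = 8.7990 g.
C = m/V = 8.7990/6.1421 = 1.4326 g/m³.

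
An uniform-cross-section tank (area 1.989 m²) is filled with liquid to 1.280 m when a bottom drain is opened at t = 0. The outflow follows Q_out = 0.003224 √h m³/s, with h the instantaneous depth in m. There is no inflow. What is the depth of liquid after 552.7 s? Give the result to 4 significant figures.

0.4671 m

Accumulation of liquid (constant cross-section A): A dh/dt = −0.003224 √h.
Separate and integrate: 2(√h − √h₀) = −(0.003224/A) t.
√h = √1.280 − 0.003224·552.7/(2·1.989) = 1.13137 − 0.447940 = 0.683431.
h = 0.683431² = 0.467078 m.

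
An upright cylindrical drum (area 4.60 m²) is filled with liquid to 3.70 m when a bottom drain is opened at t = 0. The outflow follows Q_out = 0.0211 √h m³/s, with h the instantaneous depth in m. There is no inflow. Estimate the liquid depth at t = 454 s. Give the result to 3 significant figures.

0.778 m

With no inflow, A dh/dt = −0.0211 √h.
Separate and integrate: 2(√h − √h₀) = −(0.0211/A) t.
√h = √3.70 − 0.0211·454/(2·4.60) = 1.9235 − 1.0412 = 0.88230.
h = 0.88230² = 0.77845 m.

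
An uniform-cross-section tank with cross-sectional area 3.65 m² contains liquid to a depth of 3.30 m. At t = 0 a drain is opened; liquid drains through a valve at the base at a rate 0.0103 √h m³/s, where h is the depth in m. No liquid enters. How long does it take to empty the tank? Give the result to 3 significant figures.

With no inflow, A dh/dt = −0.0103 √h.
Separate and integrate: 2(√h − √h₀) = −(0.0103/A) t.
Set h = 0: 2√h₀ = (0.0103/A) t_empty ⇒ t_empty = 2A√h₀/0.0103.
t_empty = 2·3.65·√3.30/0.0103 = 7.3000·1.8166/0.0103 = 1287.5 s.

1290 s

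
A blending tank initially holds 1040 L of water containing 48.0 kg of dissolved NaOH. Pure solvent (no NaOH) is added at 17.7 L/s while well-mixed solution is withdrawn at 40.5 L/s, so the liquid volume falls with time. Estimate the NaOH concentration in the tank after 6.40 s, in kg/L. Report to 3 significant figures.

0.0410 kg/L

Total volume: dV/dt = Q_in − Q_out = -22.800 L/s, so V(t) = 1040 − 22.800 t and V(6.40) = 894.08 L.
Species balance (pure solvent in): dm/dt = −Q_out · m/V(t).
dm/m = −Q_out dt/(V₀ − 22.800 t); integrating gives ln(m/m₀) = −(Q_out/(Q_in−Q_out)) ln(V/V₀).
m = m₀ (V₀/V)^(Q_out/(Q_in−Q_out)) = 48.0 × (1040/894.08)^(-1.7763) = 36.696 kg.
C = m/V = 36.696/894.08 = 0.041043 kg/L.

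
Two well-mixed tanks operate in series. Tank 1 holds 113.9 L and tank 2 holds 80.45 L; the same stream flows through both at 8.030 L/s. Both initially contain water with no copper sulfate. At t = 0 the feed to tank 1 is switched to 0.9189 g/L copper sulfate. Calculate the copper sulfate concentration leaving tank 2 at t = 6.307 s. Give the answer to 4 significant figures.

Each tank obeys Vᵢ dCᵢ/dt = Q(Cᵢ₋₁ − Cᵢ), so τᵢ = Vᵢ/Q.
τ₁ = 113.9/8.030 = 14.1843 s; τ₂ = 80.45/8.030 = 10.0187 s.
Tank 1: C₁ = C_in(1 − e^(−t/τ₁)). Tank 2 (τ₁ ≠ τ₂): C₂ = C_in[1 − (τ₁ e^(−t/τ₁) − τ₂ e^(−t/τ₂))/(τ₁ − τ₂)].
At t = 6.307: e^(−t/τ₁) = 0.641051, e^(−t/τ₂) = 0.532845.
C₂ = 0.9189·[1 − (14.1843·0.641051 − 10.0187·0.532845)/(4.16563)] = 0.9189·0.0987055 = 0.0907005 g/L.

0.09070 g/L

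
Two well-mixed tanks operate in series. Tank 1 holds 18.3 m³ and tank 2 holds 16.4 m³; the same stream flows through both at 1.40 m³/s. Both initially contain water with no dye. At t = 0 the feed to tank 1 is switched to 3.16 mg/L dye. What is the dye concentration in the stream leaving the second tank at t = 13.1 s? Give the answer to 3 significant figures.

0.902 mg/L

Species balance on tank i: dCᵢ/dt = (Cᵢ₋₁ − Cᵢ)/τᵢ with τᵢ = Vᵢ/Q.
τ₁ = 18.3/1.40 = 13.071 s; τ₂ = 16.4/1.40 = 11.714 s.
Tank 1: C₁ = C_in(1 − e^(−t/τ₁)). Tank 2 (τ₁ ≠ τ₂): C₂ = C_in[1 − (τ₁ e^(−t/τ₁) − τ₂ e^(−t/τ₂))/(τ₁ − τ₂)].
At t = 13.1: e^(−t/τ₁) = 0.36708, e^(−t/τ₂) = 0.32684.
C₂ = 3.16·[1 − (13.071·0.36708 − 11.714·0.32684)/(1.3571)] = 3.16·0.28560 = 0.90249 mg/L.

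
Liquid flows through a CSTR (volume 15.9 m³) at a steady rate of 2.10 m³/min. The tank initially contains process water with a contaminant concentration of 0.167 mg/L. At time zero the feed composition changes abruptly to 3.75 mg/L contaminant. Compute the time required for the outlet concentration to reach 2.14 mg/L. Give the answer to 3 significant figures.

6.06 min

Species balance: V dC/dt = Q(C_in − C) ⇒ τ = V/Q = 7.5714 min.
C(t) = C_in + (C₀ − C_in) e^(−t/τ). Set C = 2.14 and solve for t:
e^(−t/τ) = (C − C_in)/(C₀ − C_in) = (2.14 − 3.75)/(0.167 − 3.75) = 0.44934
t = −τ ln(…) = 7.5714 × 0.79997 = 6.0569 min.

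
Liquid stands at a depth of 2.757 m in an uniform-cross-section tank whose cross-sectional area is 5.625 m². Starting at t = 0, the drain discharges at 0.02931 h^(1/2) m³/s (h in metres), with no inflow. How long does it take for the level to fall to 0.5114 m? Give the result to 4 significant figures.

362.8 s

A dh/dt = −Q_out = −0.02931 √h.
∫ h^(−1/2) dh = −(0.02931/A) ∫ dt, giving 2√h = 2√h₀ − (0.02931/A) t.
t = 2A(√h₀ − √h)/0.02931 = 2·5.625·(√2.757 − √0.5114)/0.02931
  = 11.2500 × (1.66042 − 0.715122) / 0.02931 = 362.832 s.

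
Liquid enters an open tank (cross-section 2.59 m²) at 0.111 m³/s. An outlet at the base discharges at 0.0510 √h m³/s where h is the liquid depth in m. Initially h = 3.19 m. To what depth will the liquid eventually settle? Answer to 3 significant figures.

A dh/dt = Q_in − 0.0510 √h. Steady state requires inflow = outflow:
Q_in = 0.0510 √h_ss ⇒ √h_ss = 0.111/0.0510 = 2.1765.
h_ss = 2.1765² = 4.7370 m. (Since h₀ = 3.19 m < h_ss, the level will rise toward this value.)

4.74 m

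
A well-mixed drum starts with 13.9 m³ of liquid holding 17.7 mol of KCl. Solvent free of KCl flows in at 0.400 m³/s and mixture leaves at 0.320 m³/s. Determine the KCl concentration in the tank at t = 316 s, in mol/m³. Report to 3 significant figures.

Let m(t) be the amount of KCl. Volume: V(t) = V₀ + (Q_in − Q_out) t = 13.9 + 0.080000 t; V(316) = 39.180 m³.
No KCl enters, so dm/dt = −Q_out · (m/V).
Separate: dm/m = −Q_out dt/V(t) ⇒ ln(m/m₀) = −(Q_out/(Q_in−Q_out)) ln(V/V₀).
m = m₀ (V₀/V)^(Q_out/(Q_in−Q_out)) = 17.7 × (13.9/39.180)^(4.0000) = 0.28040 mol.
C = m/V = 0.28040/39.180 = 0.0071567 mol/m³.

0.00716 mol/m³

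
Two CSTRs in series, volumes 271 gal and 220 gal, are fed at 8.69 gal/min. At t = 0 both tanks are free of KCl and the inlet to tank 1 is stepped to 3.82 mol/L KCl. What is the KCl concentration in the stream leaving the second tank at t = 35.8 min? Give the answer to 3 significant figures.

1.39 mol/L

Time constants: τᵢ = Vᵢ/Q for each well-mixed tank.
τ₁ = 271/8.69 = 31.185 min; τ₂ = 220/8.69 = 25.316 min.
Solving the cascade with C₁(0)=C₂(0)=0 gives C₂(t) = C_in[1 − (τ₁ e^(−t/τ₁) − τ₂ e^(−t/τ₂))/(τ₁ − τ₂)].
At t = 35.8: e^(−t/τ₁) = 0.31728, e^(−t/τ₂) = 0.24314.
C₂ = 3.82·[1 − (31.185·0.31728 − 25.316·0.24314)/(5.8688)] = 3.82·0.36293 = 1.3864 mol/L.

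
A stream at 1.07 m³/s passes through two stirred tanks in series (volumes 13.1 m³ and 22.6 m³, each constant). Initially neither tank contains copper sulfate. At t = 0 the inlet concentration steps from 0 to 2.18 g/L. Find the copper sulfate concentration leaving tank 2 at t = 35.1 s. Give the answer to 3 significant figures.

Time constants: τᵢ = Vᵢ/Q for each well-mixed tank.
τ₁ = 13.1/1.07 = 12.243 s; τ₂ = 22.6/1.07 = 21.121 s.
Tank 1: C₁ = C_in(1 − e^(−t/τ₁)). Tank 2 (τ₁ ≠ τ₂): C₂ = C_in[1 − (τ₁ e^(−t/τ₁) − τ₂ e^(−t/τ₂))/(τ₁ − τ₂)].
At t = 35.1: e^(−t/τ₁) = 0.056872, e^(−t/τ₂) = 0.18979.
C₂ = 2.18·[1 − (12.243·0.056872 − 21.121·0.18979)/(-8.8785)] = 2.18·0.62691 = 1.3667 g/L.

1.37 g/L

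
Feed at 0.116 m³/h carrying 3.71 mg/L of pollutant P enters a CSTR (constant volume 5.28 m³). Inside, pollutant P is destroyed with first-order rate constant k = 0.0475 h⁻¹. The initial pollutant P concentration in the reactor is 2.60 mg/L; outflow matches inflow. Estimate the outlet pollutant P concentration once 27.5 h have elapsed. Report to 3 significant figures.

1.38 mg/L

Species balance: V dC/dt = Q C_in − Q C − k V C.
dC/dt = (Q/V) C_in − (Q/V + k) C; effective rate a = Q/V + k = 0.021970 + 0.0475 = 0.069470 h⁻¹.
C_ss = Q C_in/(Q + kV) = 1.1733 mg/L; C(t) = C_ss + (C₀ − C_ss) e^(−a t).
C(27.5) = 1.1733 + (1.4267)·e^(−0.069470·27.5) = 1.1733 + (1.4267)·0.14802 = 1.3845 mg/L.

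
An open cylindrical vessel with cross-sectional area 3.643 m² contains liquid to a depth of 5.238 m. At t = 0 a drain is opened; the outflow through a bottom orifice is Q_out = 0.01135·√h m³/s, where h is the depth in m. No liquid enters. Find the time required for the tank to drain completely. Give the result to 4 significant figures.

1469 s

Accumulation of liquid (constant cross-section A): A dh/dt = −0.01135 √h.
This is separable: 2 d(√h)/dt = −0.01135/A, so √h = √h₀ − (0.01135/(2A)) t.
Tank is empty when √h = 0: t_empty = 2A√h₀/0.01135.
t_empty = 2·3.643·√5.238/0.01135 = 7.28600·2.28867/0.01135 = 1469.18 s.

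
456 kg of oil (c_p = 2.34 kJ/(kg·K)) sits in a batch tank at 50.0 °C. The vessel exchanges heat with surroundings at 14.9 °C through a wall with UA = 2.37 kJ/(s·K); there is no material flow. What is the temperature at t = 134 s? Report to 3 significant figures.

Lumped-capacitance energy balance: M c_p dT/dt = UA(T_amb − T).
dT/dt = (T_ss − T)/τ with T_ss = T_amb = 14.900 °C, τ = M c_p/UA = 456·2.34/2.37 = 450.23 s.
This is linear first-order; T(t) = T_ss + (T₀ − T_ss) e^(−t/τ).
T(134) = 14.900 + (35.100)·0.74258 = 40.964 °C.

41.0 °C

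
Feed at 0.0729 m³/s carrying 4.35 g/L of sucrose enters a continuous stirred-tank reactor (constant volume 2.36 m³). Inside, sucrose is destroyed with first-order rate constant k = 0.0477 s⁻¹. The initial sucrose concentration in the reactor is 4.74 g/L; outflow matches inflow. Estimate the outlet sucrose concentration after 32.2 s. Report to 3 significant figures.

Accumulation = in − out − consumed: V dC/dt = Q C_in − Q C − k V C.
dC/dt = (Q/V) C_in − (Q/V + k) C; effective rate a = Q/V + k = 0.030890 + 0.0477 = 0.078590 s⁻¹.
C_ss = Q C_in/(Q + kV) = 1.7098 g/L; C(t) = C_ss + (C₀ − C_ss) e^(−a t).
C(32.2) = 1.7098 + (3.0302)·e^(−0.078590·32.2) = 1.7098 + (3.0302)·0.079612 = 1.9510 g/L.

1.95 g/L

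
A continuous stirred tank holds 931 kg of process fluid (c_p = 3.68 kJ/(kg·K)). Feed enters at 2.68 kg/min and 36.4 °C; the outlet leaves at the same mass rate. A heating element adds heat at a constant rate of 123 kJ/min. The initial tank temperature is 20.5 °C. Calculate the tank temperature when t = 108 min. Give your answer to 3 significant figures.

28.1 °C

First-law balance (no shaft work): M c_p dT/dt = ṁ c_p (T_in − T) + 123.
τ = M/ṁ = 347.39 min; T_ss = T_in + Q̇/(ṁ c_p) = 36.4 + 123/(2.68·3.68) = 48.872 °C.
Solution: T(t) = T_ss + (T₀ − T_ss) e^(−t/τ).
T(108) = 48.872 + (-28.372)·e^(−108/347.39) = 48.872 + (-28.372)·0.73279 = 28.081 °C.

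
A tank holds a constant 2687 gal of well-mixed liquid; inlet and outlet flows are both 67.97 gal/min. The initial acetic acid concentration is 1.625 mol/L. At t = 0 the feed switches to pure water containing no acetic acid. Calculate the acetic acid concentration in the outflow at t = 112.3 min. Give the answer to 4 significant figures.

0.09487 mol/L

Species balance on the tank: V dC/dt = Q(C_in − C).
So dC/dt = (C_in − C)/τ with τ = V/Q = 2687/67.97 = 39.5321 min.
This is linear first-order; C(t) = C_in + (C₀ − C_in) e^(−t/τ).
C(112.3) = 0 + (1.625 − 0)·e^(−112.3/39.5321) = 0 + (1.62500)·0.0583833 = 0.0948728 mol/L.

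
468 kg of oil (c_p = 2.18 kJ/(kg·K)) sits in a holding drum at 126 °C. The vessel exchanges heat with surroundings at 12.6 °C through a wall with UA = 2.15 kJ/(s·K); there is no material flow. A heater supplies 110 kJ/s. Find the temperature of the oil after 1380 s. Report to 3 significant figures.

67.2 °C

M c_p dT/dt = −UA(T − T_amb) + Q̇.
dT/dt = (T_ss − T)/τ with T_ss = T_amb + Q̇/UA = 12.6 + 110/2.15 = 63.763 °C, τ = M c_p/UA = 468·2.18/2.15 = 474.53 s.
Solution: T(t) = T_ss + (T₀ − T_ss) e^(−t/τ).
T(1380) = 63.763 + (62.237)·0.054577 = 67.160 °C.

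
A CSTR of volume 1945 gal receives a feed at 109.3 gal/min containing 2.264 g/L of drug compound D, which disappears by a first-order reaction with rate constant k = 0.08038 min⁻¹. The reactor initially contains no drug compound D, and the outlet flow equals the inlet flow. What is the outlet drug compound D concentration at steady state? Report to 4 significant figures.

Species balance: V dC/dt = Q C_in − Q C − k V C.
At steady state: 0 = Q C_in − (Q + kV) C_ss, so C_ss = Q C_in/(Q + kV).
C_ss = 109.3·2.264/(109.3 + 0.08038·1945) = 247.455/265.639 = 0.931547 g/L.

0.9315 g/L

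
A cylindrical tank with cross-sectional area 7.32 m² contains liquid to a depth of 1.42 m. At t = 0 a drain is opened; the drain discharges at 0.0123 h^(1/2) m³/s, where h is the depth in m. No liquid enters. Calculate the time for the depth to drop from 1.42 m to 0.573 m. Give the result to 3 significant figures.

517 s

With no inflow, A dh/dt = −0.0123 √h.
∫ h^(−1/2) dh = −(0.0123/A) ∫ dt, giving 2√h = 2√h₀ − (0.0123/A) t.
t = 2A(√h₀ − √h)/0.0123 = 2·7.32·(√1.42 − √0.573)/0.0123
  = 14.640 × (1.1916 − 0.75697) / 0.0123 = 517.36 s.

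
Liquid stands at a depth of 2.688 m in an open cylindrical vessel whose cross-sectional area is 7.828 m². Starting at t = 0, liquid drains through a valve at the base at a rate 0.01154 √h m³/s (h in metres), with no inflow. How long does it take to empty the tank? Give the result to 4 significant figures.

With no inflow, A dh/dt = −0.01154 √h.
Separate and integrate: 2(√h − √h₀) = −(0.01154/A) t.
Set h = 0: 2√h₀ = (0.01154/A) t_empty ⇒ t_empty = 2A√h₀/0.01154.
t_empty = 2·7.828·√2.688/0.01154 = 15.6560·1.63951/0.01154 = 2224.28 s.

2224 s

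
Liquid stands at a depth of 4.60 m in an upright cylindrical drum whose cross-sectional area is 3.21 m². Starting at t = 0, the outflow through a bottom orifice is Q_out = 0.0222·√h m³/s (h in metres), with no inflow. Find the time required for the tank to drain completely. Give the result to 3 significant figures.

620 s

Unsteady balance on liquid volume: A dh/dt = −0.0222 √h.
This is separable: 2 d(√h)/dt = −0.0222/A, so √h = √h₀ − (0.0222/(2A)) t.
Set h = 0: 2√h₀ = (0.0222/A) t_empty ⇒ t_empty = 2A√h₀/0.0222.
t_empty = 2·3.21·√4.60/0.0222 = 6.4200·2.1448/0.0222 = 620.24 s.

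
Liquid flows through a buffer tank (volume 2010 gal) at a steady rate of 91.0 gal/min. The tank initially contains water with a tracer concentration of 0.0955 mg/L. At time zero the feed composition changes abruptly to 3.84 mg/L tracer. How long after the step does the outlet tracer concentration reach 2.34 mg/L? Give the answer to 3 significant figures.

20.2 min

Mass balance on the solute (V constant): V dC/dt = Q(C_in − C), so τ = V/Q = 22.088 min.
C(t) = C_in + (C₀ − C_in) e^(−t/τ). Set C = 2.34 and solve for t:
e^(−t/τ) = (C − C_in)/(C₀ − C_in) = (2.34 − 3.84)/(0.0955 − 3.84) = 0.40059
t = −τ ln(…) = 22.088 × 0.91482 = 20.207 min.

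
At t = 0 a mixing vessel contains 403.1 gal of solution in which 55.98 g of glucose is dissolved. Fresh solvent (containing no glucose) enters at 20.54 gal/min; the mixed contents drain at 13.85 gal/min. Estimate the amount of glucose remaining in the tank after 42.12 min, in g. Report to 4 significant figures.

18.68 g

Let m(t) be the amount of glucose. Volume: V(t) = V₀ + (Q_in − Q_out) t = 403.1 + 6.69000 t; V(42.12) = 684.883 gal.
No glucose enters, so dm/dt = −Q_out · (m/V).
Separate: dm/m = −Q_out dt/V(t) ⇒ ln(m/m₀) = −(Q_out/(Q_in−Q_out)) ln(V/V₀).
m = m₀ (V₀/V)^(Q_out/(Q_in−Q_out)) = 55.98 × (403.1/684.883)^(2.07025) = 18.6833 g.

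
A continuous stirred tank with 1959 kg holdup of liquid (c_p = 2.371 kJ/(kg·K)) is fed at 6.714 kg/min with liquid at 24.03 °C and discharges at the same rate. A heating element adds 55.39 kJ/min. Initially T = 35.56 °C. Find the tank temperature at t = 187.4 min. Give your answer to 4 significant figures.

M c_p dT/dt = ṁ c_p (T_in − T) + Q̇.
Rearrange: dT/dt = (T_ss − T)/τ with τ = M/ṁ = 291.778 min and T_ss = T_in + Q̇/(ṁ c_p) = 27.5095 °C.
T approaches T_ss exponentially: T(t) = T_ss + (T₀ − T_ss) e^(−t/τ).
T(187.4) = 27.5095 + (8.05049)·e^(−187.4/291.778) = 27.5095 + (8.05049)·0.526098 = 31.7449 °C.

31.74 °C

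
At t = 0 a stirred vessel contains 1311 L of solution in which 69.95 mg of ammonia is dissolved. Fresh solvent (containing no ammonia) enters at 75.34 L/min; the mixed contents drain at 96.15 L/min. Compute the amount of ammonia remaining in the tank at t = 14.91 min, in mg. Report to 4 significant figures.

Total volume: dV/dt = Q_in − Q_out = -20.8100 L/min, so V(t) = 1311 − 20.8100 t and V(14.91) = 1000.72 L.
No ammonia enters, so dm/dt = −Q_out · (m/V).
dm/m = −Q_out dt/(V₀ − 20.8100 t); integrating gives ln(m/m₀) = −(Q_out/(Q_in−Q_out)) ln(V/V₀).
m = m₀ (V₀/V)^(Q_out/(Q_in−Q_out)) = 69.95 × (1311/1000.72)^(-4.62037) = 20.0849 mg.

20.08 mg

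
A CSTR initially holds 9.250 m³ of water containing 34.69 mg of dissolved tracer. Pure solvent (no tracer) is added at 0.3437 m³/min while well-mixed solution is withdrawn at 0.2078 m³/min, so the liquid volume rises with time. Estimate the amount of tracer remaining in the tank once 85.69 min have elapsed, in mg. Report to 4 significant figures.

9.978 mg

Total volume: dV/dt = Q_in − Q_out = 0.135900 m³/min, so V(t) = 9.250 + 0.135900 t and V(85.69) = 20.8953 m³.
No tracer enters, so dm/dt = −Q_out · (m/V).
Separate: dm/m = −Q_out dt/V(t) ⇒ ln(m/m₀) = −(Q_out/(Q_in−Q_out)) ln(V/V₀).
m = m₀ (V₀/V)^(Q_out/(Q_in−Q_out)) = 34.69 × (9.250/20.8953)^(1.52907) = 9.97834 mg.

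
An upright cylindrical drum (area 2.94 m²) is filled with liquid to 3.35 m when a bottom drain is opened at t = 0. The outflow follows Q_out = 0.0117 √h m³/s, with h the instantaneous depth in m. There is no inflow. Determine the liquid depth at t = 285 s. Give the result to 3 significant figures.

1.60 m

Mass balance (ρ constant): A dh/dt = −0.0117 √h.
∫ h^(−1/2) dh = −(0.0117/A) ∫ dt, giving 2√h = 2√h₀ − (0.0117/A) t.
√h = √3.35 − 0.0117·285/(2·2.94) = 1.8303 − 0.56709 = 1.2632.
h = 1.2632² = 1.5957 m.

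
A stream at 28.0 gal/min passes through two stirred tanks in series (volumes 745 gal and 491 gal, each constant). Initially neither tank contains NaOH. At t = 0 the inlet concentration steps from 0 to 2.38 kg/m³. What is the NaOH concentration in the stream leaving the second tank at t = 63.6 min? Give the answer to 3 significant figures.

1.86 kg/m³

Species balance on tank i: dCᵢ/dt = (Cᵢ₋₁ − Cᵢ)/τᵢ with τᵢ = Vᵢ/Q.
τ₁ = 745/28.0 = 26.607 min; τ₂ = 491/28.0 = 17.536 min.
Tank 1: C₁ = C_in(1 − e^(−t/τ₁)). Tank 2 (τ₁ ≠ τ₂): C₂ = C_in[1 − (τ₁ e^(−t/τ₁) − τ₂ e^(−t/τ₂))/(τ₁ − τ₂)].
At t = 63.6: e^(−t/τ₁) = 0.091599, e^(−t/τ₂) = 0.026599.
C₂ = 2.38·[1 − (26.607·0.091599 − 17.536·0.026599)/(9.0714)] = 2.38·0.78275 = 1.8629 kg/m³.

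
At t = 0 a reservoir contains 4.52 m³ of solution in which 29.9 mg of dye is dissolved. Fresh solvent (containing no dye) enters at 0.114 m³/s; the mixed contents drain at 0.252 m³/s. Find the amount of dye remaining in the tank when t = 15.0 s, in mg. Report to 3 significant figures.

Let m(t) be the amount of dye. Volume: V(t) = V₀ + (Q_in − Q_out) t = 4.52 − 0.13800 t; V(15.0) = 2.4500 m³.
Solute balance: dm/dt = 0 − Q_out C = −Q_out m/V(t).
dm/m = −Q_out dt/(V₀ − 0.13800 t); integrating gives ln(m/m₀) = −(Q_out/(Q_in−Q_out)) ln(V/V₀).
m = m₀ (V₀/V)^(Q_out/(Q_in−Q_out)) = 29.9 × (4.52/2.4500)^(-1.8261) = 9.7720 mg.

9.77 mg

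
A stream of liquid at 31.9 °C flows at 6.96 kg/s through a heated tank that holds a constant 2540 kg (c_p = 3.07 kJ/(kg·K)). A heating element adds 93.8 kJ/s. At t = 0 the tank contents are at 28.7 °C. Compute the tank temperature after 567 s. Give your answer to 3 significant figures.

Unsteady energy balance on the tank contents: M c_p dT/dt = ṁ c_p (T_in − T) + 93.8.
Rearrange: dT/dt = (T_ss − T)/τ with τ = M/ṁ = 364.94 s and T_ss = T_in + Q̇/(ṁ c_p) = 36.290 °C.
T approaches T_ss exponentially: T(t) = T_ss + (T₀ − T_ss) e^(−t/τ).
T(567) = 36.290 + (-7.5899)·e^(−567/364.94) = 36.290 + (-7.5899)·0.21147 = 34.685 °C.

34.7 °C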